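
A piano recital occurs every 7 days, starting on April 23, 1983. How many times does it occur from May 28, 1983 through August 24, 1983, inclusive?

13

Occurrences land 7·i days after April 23, 1983 for i = 0, 1, 2, …
May 28, 1983 is 35 days after the start; 35 ÷ 7 = 5 remainder 0. First occurrence in the window: #6 on May 28, 1983 (5×7 = 35 days in).
August 24, 1983 is 123 days after the start; 123 ÷ 7 = 17 remainder 4. Last occurrence in the window: #18 on August 20, 1983.
Occurrences #6 through #18: 13 in total.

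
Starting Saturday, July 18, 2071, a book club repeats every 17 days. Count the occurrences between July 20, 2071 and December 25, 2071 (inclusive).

Occurrences land 17·i days after July 18, 2071 for i = 0, 1, 2, …
July 20, 2071 is 2 days after the start; 2 ÷ 17 = 0 remainder 2; since the remainder is 2, round up to i = 1. First occurrence in the window: #2 on August 4, 2071 (1×17 = 17 days in).
December 25, 2071 is 160 days after the start; 160 ÷ 17 = 9 remainder 7. Last occurrence in the window: #10 on December 18, 2071.
Occurrences #2 through #10: 9 in total.

9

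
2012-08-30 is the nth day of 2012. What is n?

Days in months before August: 31 + 29 + 31 + 30 + 31 + 30 + 31 = 213.
Plus 30 days into August → day 243.

243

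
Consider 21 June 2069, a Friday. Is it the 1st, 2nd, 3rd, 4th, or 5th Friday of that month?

3rd

Day 21 falls in week ⌈21/7⌉ of the month.
Days 1–7 hold the 1st Friday, 8–14 the 2nd, 15–21 the 3rd, 22–28 the 4th, 29–31 the 5th.
21 is in the range for the 3rd.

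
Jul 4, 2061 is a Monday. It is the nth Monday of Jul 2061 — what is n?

1st

Day 4 falls in week ⌈4/7⌉ of the month.
Days 1–7 hold the 1st Monday, 8–14 the 2nd, 15–21 the 3rd, 22–28 the 4th, 29–31 the 5th.
4 is in the range for the 1st.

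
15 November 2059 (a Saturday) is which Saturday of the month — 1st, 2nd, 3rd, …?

Day 15 falls in week ⌈15/7⌉ of the month.
Days 1–7 hold the 1st Saturday, 8–14 the 2nd, 15–21 the 3rd, 22–28 the 4th, 29–31 the 5th.
15 is in the range for the 3rd.

3rd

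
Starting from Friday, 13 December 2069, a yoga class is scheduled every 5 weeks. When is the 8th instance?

15 August 2070

The 8th occurrence is 7 intervals after the first: 7 × 35 = 245 days after 13 December 2069.
December has 31 days — 18 days to the end of December leaves 227.
January has 31 days (196 left).
February has 28 days (168 left).
March has 31 days (137 left).
April has 30 days (107 left).
May has 31 days (76 left).
June has 30 days (46 left).
July has 31 days (15 left).
15 days into August → 15 August 2070.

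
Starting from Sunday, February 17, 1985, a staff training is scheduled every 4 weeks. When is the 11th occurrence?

November 24, 1985

The 11th occurrence is 10 intervals after the first: 10 × 28 = 280 days after February 17, 1985.
February has 28 days — 11 days to the end of February leaves 269.
March has 31 days (238 left).
April has 30 days (208 left).
May has 31 days (177 left).
June has 30 days (147 left).
July has 31 days (116 left).
August has 31 days (85 left).
September has 30 days (55 left).
October has 31 days (24 left).
24 days into November → November 24, 1985.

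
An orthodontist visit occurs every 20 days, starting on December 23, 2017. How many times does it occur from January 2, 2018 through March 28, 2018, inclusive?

4

Occurrences land 20·i days after December 23, 2017 for i = 0, 1, 2, …
January 2, 2018 is 10 days after the start; 10 ÷ 20 = 0 remainder 10; since the remainder is 10, round up to i = 1. First occurrence in the window: #2 on January 12, 2018 (1×20 = 20 days in).
March 28, 2018 is 95 days after the start; 95 ÷ 20 = 4 remainder 15. Last occurrence in the window: #5 on March 13, 2018.
Occurrences #2 through #5: 4 in total.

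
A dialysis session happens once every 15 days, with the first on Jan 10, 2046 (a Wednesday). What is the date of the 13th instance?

Jul 9, 2046

The 13th occurrence is 12 intervals after the first: 12 × 15 = 180 days after Jan 10, 2046.
Jan has 31 days — 21 days to the end of Jan leaves 159.
Feb has 28 days (131 left).
Mar has 31 days (100 left).
Apr has 30 days (70 left).
May has 31 days (39 left).
Jun has 30 days (9 left).
9 days into Jul → Jul 9, 2046.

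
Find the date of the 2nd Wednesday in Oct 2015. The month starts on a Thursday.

Oct 14, 2015

Oct 2015 begins on a Thursday, so the first Wednesday is Oct 7 (6 days later).
The 2nd Wednesday is 1 weeks later: 7 + 7 = 14.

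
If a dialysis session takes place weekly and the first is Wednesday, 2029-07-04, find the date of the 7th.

2029-08-15

The 7th occurrence is 6 intervals after the first: 6 × 7 = 42 days after 2029-07-04.
July has 31 days — 27 days to the end of July leaves 15.
15 days into August → 2029-08-15.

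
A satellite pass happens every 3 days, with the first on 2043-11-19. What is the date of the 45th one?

The 45th occurrence is 44 intervals after the first: 44 × 3 = 132 days after 2043-11-19.
November has 30 days — 11 days to the end of November leaves 121.
December has 31 days (90 left).
January has 31 days (59 left).
February has 29 days (30 left).
30 days into March → 2044-03-30.

2044-03-30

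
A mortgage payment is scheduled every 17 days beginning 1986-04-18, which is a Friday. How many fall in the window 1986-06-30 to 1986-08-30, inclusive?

3

Occurrences land 17·i days after 1986-04-18 for i = 0, 1, 2, …
1986-06-30 is 73 days after the start; 73 ÷ 17 = 4 remainder 5; since the remainder is 5, round up to i = 5. First occurrence in the window: #6 on 1986-07-12 (5×17 = 85 days in).
1986-08-30 is 134 days after the start; 134 ÷ 17 = 7 remainder 15. Last occurrence in the window: #8 on 1986-08-15.
Occurrences #6 through #8: 3 in total.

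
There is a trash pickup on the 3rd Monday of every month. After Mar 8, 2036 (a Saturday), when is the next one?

Mar 2036 starts on a Saturday; its first Monday is the 3rd, so the 3rd Monday is the 17th — Mar 17, 2036.
Mar 17, 2036 is after Mar 8, 2036, so that is the next one.

Mar 17, 2036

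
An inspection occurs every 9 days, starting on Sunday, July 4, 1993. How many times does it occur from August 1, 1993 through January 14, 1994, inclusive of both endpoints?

18

Occurrences land 9·i days after July 4, 1993 for i = 0, 1, 2, …
August 1, 1993 is 28 days after the start; 28 ÷ 9 = 3 remainder 1; since the remainder is 1, round up to i = 4. First occurrence in the window: #5 on August 9, 1993 (4×9 = 36 days in).
January 14, 1994 is 194 days after the start; 194 ÷ 9 = 21 remainder 5. Last occurrence in the window: #22 on January 9, 1994.
Occurrences #5 through #22: 18 in total.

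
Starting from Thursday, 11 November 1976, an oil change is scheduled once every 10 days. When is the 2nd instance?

The 2nd occurrence is 1 interval after the first: 1 × 10 = 10 days after 11 November 1976.
10 days later is 21 November 1976.

21 November 1976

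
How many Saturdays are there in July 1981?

4

1981-07-01 is a Wednesday; the first Saturday on or after it is 1981-07-04 (3 days later).
From 1981-07-04 to 1981-07-31 is 31 − 4 = 27 days.
27 ÷ 7 = 3 full weeks with remainder 6, so 3 more Saturdays after the first → 4.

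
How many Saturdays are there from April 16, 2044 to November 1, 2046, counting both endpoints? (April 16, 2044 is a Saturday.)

133

April 16, 2044 is a Saturday; the first Saturday on or after it is April 16, 2044.
From April 16, 2044 to November 1, 2046: 259 + 365 + 305 = 929 days (rest of 2044, 2045, to November 1, 2046 in 2046).
929 ÷ 7 = 132 full weeks with remainder 5, so 132 more Saturdays after the first → 133.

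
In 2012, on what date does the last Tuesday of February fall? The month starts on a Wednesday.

February 2012 begins on a Wednesday, so the first Tuesday is February 7 (6 days later).
February 2012 has 29 days. Adding weeks: 7, 14, 21, 28 — the last one ≤ 29 is the 28th.

28 February 2012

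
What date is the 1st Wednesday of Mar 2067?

Mar 2067 begins on a Tuesday, so the first Wednesday is Mar 2 (1 day later).

Mar 2, 2067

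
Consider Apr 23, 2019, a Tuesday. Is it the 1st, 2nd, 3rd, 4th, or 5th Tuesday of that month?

Day 23 falls in week ⌈23/7⌉ of the month.
Days 1–7 hold the 1st Tuesday, 8–14 the 2nd, 15–21 the 3rd, 22–28 the 4th, 29–31 the 5th.
23 is in the range for the 4th.

4th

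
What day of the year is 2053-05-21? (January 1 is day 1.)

141

Days in months before May: 31 + 28 + 31 + 30 = 120.
Plus 21 days into May → day 141.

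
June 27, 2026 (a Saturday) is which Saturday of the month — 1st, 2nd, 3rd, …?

4th

Day 27 falls in week ⌈27/7⌉ of the month.
Days 1–7 hold the 1st Saturday, 8–14 the 2nd, 15–21 the 3rd, 22–28 the 4th, 29–31 the 5th.
27 is in the range for the 4th.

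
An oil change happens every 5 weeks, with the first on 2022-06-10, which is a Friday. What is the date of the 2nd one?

2022-07-15

The 2nd occurrence is 1 interval after the first: 1 × 35 = 35 days after 2022-06-10.
June has 30 days — 20 days to the end of June leaves 15.
15 days into July → 2022-07-15.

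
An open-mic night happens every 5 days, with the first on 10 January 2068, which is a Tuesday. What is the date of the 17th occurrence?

30 March 2068

The 17th occurrence is 16 intervals after the first: 16 × 5 = 80 days after 10 January 2068.
January has 31 days — 21 days to the end of January leaves 59.
February has 29 days (30 left).
30 days into March → 30 March 2068.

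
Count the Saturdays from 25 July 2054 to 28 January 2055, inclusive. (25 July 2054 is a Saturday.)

25 July 2054 is a Saturday; the first Saturday on or after it is 25 July 2054.
From 25 July 2054 to 28 January 2055: 6 + 31 + 30 + 31 + 30 + 31 + 28 = 187 days (rest of July, August, September, October, November, December, January).
187 ÷ 7 = 26 full weeks with remainder 5, so 26 more Saturdays after the first → 27.

27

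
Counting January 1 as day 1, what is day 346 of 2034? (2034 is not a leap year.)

12 December 2034

January has 31 days (346 − 31 = 315 remain).
February has 28 days (315 − 28 = 287 remain).
March has 31 days (287 − 31 = 256 remain).
April has 30 days (256 − 30 = 226 remain).
May has 31 days (226 − 31 = 195 remain).
June has 30 days (195 − 30 = 165 remain).
July has 31 days (165 − 31 = 134 remain).
August has 31 days (134 − 31 = 103 remain).
September has 30 days (103 − 30 = 73 remain).
October has 31 days (73 − 31 = 42 remain).
November has 30 days (42 − 30 = 12 remain).
12 into December → December 12.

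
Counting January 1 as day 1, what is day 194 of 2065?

January has 31 days (194 − 31 = 163 remain).
February has 28 days (163 − 28 = 135 remain).
March has 31 days (135 − 31 = 104 remain).
April has 30 days (104 − 30 = 74 remain).
May has 31 days (74 − 31 = 43 remain).
June has 30 days (43 − 30 = 13 remain).
13 into July → July 13.

13 July 2065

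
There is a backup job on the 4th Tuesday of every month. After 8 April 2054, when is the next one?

28 April 2054

April 2054 starts on a Wednesday; its first Tuesday is the 7th, so the 4th Tuesday is the 28th — 28 April 2054.
28 April 2054 is after 8 April 2054, so that is the next one.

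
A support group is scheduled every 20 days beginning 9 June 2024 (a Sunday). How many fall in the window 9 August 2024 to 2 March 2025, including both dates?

Occurrences land 20·i days after 9 June 2024 for i = 0, 1, 2, …
9 August 2024 is 61 days after the start; 61 ÷ 20 = 3 remainder 1; since the remainder is 1, round up to i = 4. First occurrence in the window: #5 on 28 August 2024 (4×20 = 80 days in).
2 March 2025 is 266 days after the start; 266 ÷ 20 = 13 remainder 6. Last occurrence in the window: #14 on 24 February 2025.
Occurrences #5 through #14: 10 in total.

10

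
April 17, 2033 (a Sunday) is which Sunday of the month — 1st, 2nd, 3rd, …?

3rd

Day 17 falls in week ⌈17/7⌉ of the month.
Days 1–7 hold the 1st Sunday, 8–14 the 2nd, 15–21 the 3rd, 22–28 the 4th, 29–31 the 5th.
17 is in the range for the 3rd.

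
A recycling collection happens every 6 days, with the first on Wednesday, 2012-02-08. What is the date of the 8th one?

2012-03-21

The 8th occurrence is 7 intervals after the first: 7 × 6 = 42 days after 2012-02-08.
February has 29 days — 21 days to the end of February leaves 21.
21 days into March → 2012-03-21.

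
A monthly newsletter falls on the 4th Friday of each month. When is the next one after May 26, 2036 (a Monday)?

May 2036 starts on a Thursday; its first Friday is the 2nd, so the 4th Friday is the 23rd — May 23, 2036.
That is not after May 26, 2036, so look at June 2036.
June 2036 starts on a Sunday; its first Friday is the 6th, so the 4th Friday is the 27th — June 27, 2036.

June 27, 2036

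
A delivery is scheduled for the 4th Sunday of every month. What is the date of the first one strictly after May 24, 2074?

May 2074 starts on a Tuesday; its first Sunday is the 6th, so the 4th Sunday is the 27th — May 27, 2074.
May 27, 2074 is after May 24, 2074, so that is the next one.

May 27, 2074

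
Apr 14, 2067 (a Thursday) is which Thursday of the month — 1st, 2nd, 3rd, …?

2nd

Day 14 falls in week ⌈14/7⌉ of the month.
Days 1–7 hold the 1st Thursday, 8–14 the 2nd, 15–21 the 3rd, 22–28 the 4th, 29–31 the 5th.
14 is in the range for the 2nd.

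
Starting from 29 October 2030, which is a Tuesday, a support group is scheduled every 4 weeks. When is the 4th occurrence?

21 January 2031

The 4th occurrence is 3 intervals after the first: 3 × 28 = 84 days after 29 October 2030.
October has 31 days — 2 days to the end of October leaves 82.
November has 30 days (52 left).
December has 31 days (21 left).
21 days into January → 21 January 2031.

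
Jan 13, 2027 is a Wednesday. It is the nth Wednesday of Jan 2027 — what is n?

2nd

Day 13 falls in week ⌈13/7⌉ of the month.
Days 1–7 hold the 1st Wednesday, 8–14 the 2nd, 15–21 the 3rd, 22–28 the 4th, 29–31 the 5th.
13 is in the range for the 2nd.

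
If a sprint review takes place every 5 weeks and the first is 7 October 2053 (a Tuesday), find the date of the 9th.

14 July 2054

The 9th occurrence is 8 intervals after the first: 8 × 35 = 280 days after 7 October 2053.
October has 31 days — 24 days to the end of October leaves 256.
November has 30 days (226 left).
December has 31 days (195 left).
January has 31 days (164 left).
February has 28 days (136 left).
March has 31 days (105 left).
April has 30 days (75 left).
May has 31 days (44 left).
June has 30 days (14 left).
14 days into July → 14 July 2054.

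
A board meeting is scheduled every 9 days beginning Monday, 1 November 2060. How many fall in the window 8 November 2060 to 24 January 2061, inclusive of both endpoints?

Occurrences land 9·i days after 1 November 2060 for i = 0, 1, 2, …
8 November 2060 is 7 days after the start; 7 ÷ 9 = 0 remainder 7; since the remainder is 7, round up to i = 1. First occurrence in the window: #2 on 10 November 2060 (1×9 = 9 days in).
24 January 2061 is 84 days after the start; 84 ÷ 9 = 9 remainder 3. Last occurrence in the window: #10 on 21 January 2061.
Occurrences #2 through #10: 9 in total.

9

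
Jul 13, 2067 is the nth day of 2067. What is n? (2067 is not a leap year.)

Days in months before Jul: 31 + 28 + 31 + 30 + 31 + 30 = 181.
Plus 13 days into Jul → day 194.

194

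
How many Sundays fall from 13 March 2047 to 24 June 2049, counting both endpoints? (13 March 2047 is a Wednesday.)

13 March 2047 is a Wednesday; the first Sunday on or after it is 17 March 2047 (4 days later).
From 17 March 2047 to 24 June 2049: 289 + 366 + 175 = 830 days (rest of 2047, 2048, to 24 June 2049 in 2049).
830 ÷ 7 = 118 full weeks with remainder 4, so 118 more Sundays after the first → 119.

119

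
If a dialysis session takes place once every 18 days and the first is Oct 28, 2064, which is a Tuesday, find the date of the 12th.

The 12th occurrence is 11 intervals after the first: 11 × 18 = 198 days after Oct 28, 2064.
Oct has 31 days — 3 days to the end of Oct leaves 195.
Nov has 30 days (165 left).
Dec has 31 days (134 left).
Jan has 31 days (103 left).
Feb has 28 days (75 left).
Mar has 31 days (44 left).
Apr has 30 days (14 left).
14 days into May → May 14, 2065.

May 14, 2065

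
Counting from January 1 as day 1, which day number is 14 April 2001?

Days in months before April: 31 + 28 + 31 = 90.
Plus 14 days into April → day 104.

104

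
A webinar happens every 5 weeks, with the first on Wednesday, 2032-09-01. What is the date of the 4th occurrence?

2032-12-15

The 4th occurrence is 3 intervals after the first: 3 × 35 = 105 days after 2032-09-01.
September has 30 days — 29 days to the end of September leaves 76.
October has 31 days (45 left).
November has 30 days (15 left).
15 days into December → 2032-12-15.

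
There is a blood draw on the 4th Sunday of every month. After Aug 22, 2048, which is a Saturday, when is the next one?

Aug 2048 starts on a Saturday; its first Sunday is the 2nd, so the 4th Sunday is the 23rd — Aug 23, 2048.
Aug 23, 2048 is after Aug 22, 2048, so that is the next one.

Aug 23, 2048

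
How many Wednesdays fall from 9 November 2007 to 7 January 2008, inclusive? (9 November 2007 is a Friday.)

9 November 2007 is a Friday; the first Wednesday on or after it is 14 November 2007 (5 days later).
From 14 November 2007 to 7 January 2008: 16 + 31 + 7 = 54 days (rest of November, December, January).
54 ÷ 7 = 7 full weeks with remainder 5, so 7 more Wednesdays after the first → 8.

8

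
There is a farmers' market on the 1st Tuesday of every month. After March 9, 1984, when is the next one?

April 3, 1984

March 1984 starts on a Thursday, so its 1st Tuesday is March 6, 1984 (5 days in).
That is not after March 9, 1984, so look at April 1984.
April 1984 starts on a Sunday, so its 1st Tuesday is April 3, 1984 (2 days in).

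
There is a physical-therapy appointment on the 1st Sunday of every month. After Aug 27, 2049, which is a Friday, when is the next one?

Aug 2049 starts on a Sunday, so its 1st Sunday is Aug 1, 2049.
That is not after Aug 27, 2049, so look at Sep 2049.
Sep 2049 starts on a Wednesday, so its 1st Sunday is Sep 5, 2049 (4 days in).

Sep 5, 2049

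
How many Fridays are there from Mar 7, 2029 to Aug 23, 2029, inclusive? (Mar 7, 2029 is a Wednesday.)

Mar 7, 2029 is a Wednesday; the first Friday on or after it is Mar 9, 2029 (2 days later).
From Mar 9, 2029 to Aug 23, 2029: 22 + 30 + 31 + 30 + 31 + 23 = 167 days (rest of Mar, Apr, May, Jun, Jul, Aug).
167 ÷ 7 = 23 full weeks with remainder 6, so 23 more Fridays after the first → 24.

24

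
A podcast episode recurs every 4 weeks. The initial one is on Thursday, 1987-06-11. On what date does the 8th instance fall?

The 8th occurrence is 7 intervals after the first: 7 × 28 = 196 days after 1987-06-11.
June has 30 days — 19 days to the end of June leaves 177.
July has 31 days (146 left).
August has 31 days (115 left).
September has 30 days (85 left).
October has 31 days (54 left).
November has 30 days (24 left).
24 days into December → 1987-12-24.

1987-12-24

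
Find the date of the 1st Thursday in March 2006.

2 March 2006

March 2006 begins on a Wednesday, so the first Thursday is March 2 (1 day later).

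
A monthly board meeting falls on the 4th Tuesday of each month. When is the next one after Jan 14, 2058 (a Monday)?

Jan 22, 2058

Jan 2058 starts on a Tuesday; its first Tuesday is the 1st, so the 4th Tuesday is the 22nd — Jan 22, 2058.
Jan 22, 2058 is after Jan 14, 2058, so that is the next one.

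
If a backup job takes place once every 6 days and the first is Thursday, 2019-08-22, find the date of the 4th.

The 4th occurrence is 3 intervals after the first: 3 × 6 = 18 days after 2019-08-22.
August has 31 days — 9 days to the end of August leaves 9.
9 days into September → 2019-09-09.

2019-09-09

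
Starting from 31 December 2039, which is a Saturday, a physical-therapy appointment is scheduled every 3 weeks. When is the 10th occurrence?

The 10th occurrence is 9 intervals after the first: 9 × 21 = 189 days after 31 December 2039.
December has 31 days — 0 days to the end of December leaves 189.
January has 31 days (158 left).
February has 29 days (129 left).
March has 31 days (98 left).
April has 30 days (68 left).
May has 31 days (37 left).
June has 30 days (7 left).
7 days into July → 7 July 2040.

7 July 2040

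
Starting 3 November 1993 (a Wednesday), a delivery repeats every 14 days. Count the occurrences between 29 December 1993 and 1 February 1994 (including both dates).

Occurrences land 14·i days after 3 November 1993 for i = 0, 1, 2, …
29 December 1993 is 56 days after the start; 56 ÷ 14 = 4 remainder 0. First occurrence in the window: #5 on 29 December 1993 (4×14 = 56 days in).
1 February 1994 is 90 days after the start; 90 ÷ 14 = 6 remainder 6. Last occurrence in the window: #7 on 26 January 1994.
Occurrences #5 through #7: 3 in total.

3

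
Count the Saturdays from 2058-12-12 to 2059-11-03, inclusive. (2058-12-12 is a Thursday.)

2058-12-12 is a Thursday; the first Saturday on or after it is 2058-12-14 (2 days later).
From 2058-12-14 to 2059-11-03: 17 + 307 = 324 days (rest of 2058, to 2059-11-03 in 2059).
324 ÷ 7 = 46 full weeks with remainder 2, so 46 more Saturdays after the first → 47.

47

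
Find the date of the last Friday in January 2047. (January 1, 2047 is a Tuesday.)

January 2047 begins on a Tuesday, so the first Friday is January 4 (3 days later).
January 2047 has 31 days. Adding weeks: 4, 11, 18, 25 — the last one ≤ 31 is the 25th.

25 January 2047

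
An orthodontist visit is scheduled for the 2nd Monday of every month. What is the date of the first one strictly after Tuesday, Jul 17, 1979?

Jul 1979 starts on a Sunday; its first Monday is the 2nd, so the 2nd Monday is the 9th — Jul 9, 1979.
That is not after Jul 17, 1979, so look at Aug 1979.
Aug 1979 starts on a Wednesday; its first Monday is the 6th, so the 2nd Monday is the 13th — Aug 13, 1979.

Aug 13, 1979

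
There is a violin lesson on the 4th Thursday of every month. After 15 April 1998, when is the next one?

23 April 1998

April 1998 starts on a Wednesday; its first Thursday is the 2nd, so the 4th Thursday is the 23rd — 23 April 1998.
23 April 1998 is after 15 April 1998, so that is the next one.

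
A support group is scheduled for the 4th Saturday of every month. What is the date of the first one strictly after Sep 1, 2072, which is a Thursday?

Sep 24, 2072

Sep 2072 starts on a Thursday; its first Saturday is the 3rd, so the 4th Saturday is the 24th — Sep 24, 2072.
Sep 24, 2072 is after Sep 1, 2072, so that is the next one.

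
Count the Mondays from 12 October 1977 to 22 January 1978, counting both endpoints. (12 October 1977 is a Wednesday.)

12 October 1977 is a Wednesday; the first Monday on or after it is 17 October 1977 (5 days later).
From 17 October 1977 to 22 January 1978: 14 + 30 + 31 + 22 = 97 days (rest of October, November, December, January).
97 ÷ 7 = 13 full weeks with remainder 6, so 13 more Mondays after the first → 14.

14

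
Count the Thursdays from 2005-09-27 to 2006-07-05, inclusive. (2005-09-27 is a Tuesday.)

2005-09-27 is a Tuesday; the first Thursday on or after it is 2005-09-29 (2 days later).
From 2005-09-29 to 2006-07-05: 1 + 31 + 30 + 31 + 31 + 28 + 31 + 30 + 31 + 30 + 5 = 279 days (rest of September, October, November, December, January, February, March, April, May, June, July).
279 ÷ 7 = 39 full weeks with remainder 6, so 39 more Thursdays after the first → 40.

40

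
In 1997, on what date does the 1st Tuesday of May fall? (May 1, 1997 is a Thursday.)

May 6, 1997

May 1997 begins on a Thursday, so the first Tuesday is May 6 (5 days later).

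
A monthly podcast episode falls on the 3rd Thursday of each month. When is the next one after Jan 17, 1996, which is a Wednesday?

Jan 18, 1996

Jan 1996 starts on a Monday; its first Thursday is the 4th, so the 3rd Thursday is the 18th — Jan 18, 1996.
Jan 18, 1996 is after Jan 17, 1996, so that is the next one.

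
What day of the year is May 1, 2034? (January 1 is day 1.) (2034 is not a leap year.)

121

Days in months before May: 31 + 28 + 31 + 30 = 120.
Plus 1 day into May → day 121.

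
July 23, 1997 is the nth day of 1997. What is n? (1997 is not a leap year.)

204

Days in months before July: 31 + 28 + 31 + 30 + 31 + 30 = 181.
Plus 23 days into July → day 204.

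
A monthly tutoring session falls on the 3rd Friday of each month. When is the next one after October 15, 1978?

October 20, 1978

October 1978 starts on a Sunday; its first Friday is the 6th, so the 3rd Friday is the 20th — October 20, 1978.
October 20, 1978 is after October 15, 1978, so that is the next one.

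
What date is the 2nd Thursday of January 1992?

The first Thursday of January 1992 is January 2.
The 2nd Thursday is 1 weeks later: 2 + 7 = 9.

1992-01-09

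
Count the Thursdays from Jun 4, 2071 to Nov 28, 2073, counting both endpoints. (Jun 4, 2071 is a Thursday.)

Jun 4, 2071 is a Thursday; the first Thursday on or after it is Jun 4, 2071.
From Jun 4, 2071 to Nov 28, 2073: 210 + 366 + 332 = 908 days (rest of 2071, 2072, to Nov 28, 2073 in 2073).
908 ÷ 7 = 129 full weeks with remainder 5, so 129 more Thursdays after the first → 130.

130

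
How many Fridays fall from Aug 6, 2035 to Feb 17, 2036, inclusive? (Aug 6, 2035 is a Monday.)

Aug 6, 2035 is a Monday; the first Friday on or after it is Aug 10, 2035 (4 days later).
From Aug 10, 2035 to Feb 17, 2036: 21 + 30 + 31 + 30 + 31 + 31 + 17 = 191 days (rest of Aug, Sep, Oct, Nov, Dec, Jan, Feb).
191 ÷ 7 = 27 full weeks with remainder 2, so 27 more Fridays after the first → 28.

28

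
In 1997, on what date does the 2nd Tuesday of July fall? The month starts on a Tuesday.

July 1997 begins on a Tuesday, so the first Tuesday is July 1.
The 2nd Tuesday is 1 weeks later: 1 + 7 = 8.

8 July 1997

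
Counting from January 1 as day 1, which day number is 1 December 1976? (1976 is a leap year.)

Days in months before December: 31 + 29 + 31 + 30 + 31 + 30 + 31 + 31 + 30 + 31 + 30 = 335.
Plus 1 day into December → day 336.

336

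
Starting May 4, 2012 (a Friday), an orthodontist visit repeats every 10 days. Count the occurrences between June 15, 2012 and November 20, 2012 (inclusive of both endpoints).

16

Occurrences land 10·i days after May 4, 2012 for i = 0, 1, 2, …
June 15, 2012 is 42 days after the start; 42 ÷ 10 = 4 remainder 2; since the remainder is 2, round up to i = 5. First occurrence in the window: #6 on June 23, 2012 (5×10 = 50 days in).
November 20, 2012 is 200 days after the start; 200 ÷ 10 = 20 remainder 0. Last occurrence in the window: #21 on November 20, 2012.
Occurrences #6 through #21: 16 in total.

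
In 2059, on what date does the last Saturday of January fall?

January 25, 2059

The first Saturday of January 2059 is January 4.
January 2059 has 31 days. Adding weeks: 4, 11, 18, 25 — the last one ≤ 31 is the 25th.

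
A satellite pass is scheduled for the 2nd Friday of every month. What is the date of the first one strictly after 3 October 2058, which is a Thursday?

October 2058 starts on a Tuesday; its first Friday is the 4th, so the 2nd Friday is the 11th — 11 October 2058.
11 October 2058 is after 3 October 2058, so that is the next one.

11 October 2058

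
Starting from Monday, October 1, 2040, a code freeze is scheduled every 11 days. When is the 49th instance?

March 13, 2042

The 49th occurrence is 48 intervals after the first: 48 × 11 = 528 days after October 1, 2040.
October has 31 days — 30 days to the end of October leaves 498.
From end of October to end of 2040 is 61 days (437 left).
2041 has 365 days (72 left).
January has 31 days (41 left).
February has 28 days (13 left).
13 days into March → March 13, 2042.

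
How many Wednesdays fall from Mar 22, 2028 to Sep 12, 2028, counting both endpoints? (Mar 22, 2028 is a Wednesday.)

25

Mar 22, 2028 is a Wednesday; the first Wednesday on or after it is Mar 22, 2028.
From Mar 22, 2028 to Sep 12, 2028: 9 + 30 + 31 + 30 + 31 + 31 + 12 = 174 days (rest of Mar, Apr, May, Jun, Jul, Aug, Sep).
174 ÷ 7 = 24 full weeks with remainder 6, so 24 more Wednesdays after the first → 25.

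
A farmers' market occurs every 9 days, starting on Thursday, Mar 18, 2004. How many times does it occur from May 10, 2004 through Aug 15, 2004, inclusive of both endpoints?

11

Occurrences land 9·i days after Mar 18, 2004 for i = 0, 1, 2, …
May 10, 2004 is 53 days after the start; 53 ÷ 9 = 5 remainder 8; since the remainder is 8, round up to i = 6. First occurrence in the window: #7 on May 11, 2004 (6×9 = 54 days in).
Aug 15, 2004 is 150 days after the start; 150 ÷ 9 = 16 remainder 6. Last occurrence in the window: #17 on Aug 9, 2004.
Occurrences #7 through #17: 11 in total.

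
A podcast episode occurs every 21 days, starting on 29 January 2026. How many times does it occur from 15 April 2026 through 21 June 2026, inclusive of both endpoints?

Occurrences land 21·i days after 29 January 2026 for i = 0, 1, 2, …
15 April 2026 is 76 days after the start; 76 ÷ 21 = 3 remainder 13; since the remainder is 13, round up to i = 4. First occurrence in the window: #5 on 23 April 2026 (4×21 = 84 days in).
21 June 2026 is 143 days after the start; 143 ÷ 21 = 6 remainder 17. Last occurrence in the window: #7 on 4 June 2026.
Occurrences #5 through #7: 3 in total.

3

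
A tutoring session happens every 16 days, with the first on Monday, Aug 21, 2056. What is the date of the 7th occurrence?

The 7th occurrence is 6 intervals after the first: 6 × 16 = 96 days after Aug 21, 2056.
Aug has 31 days — 10 days to the end of Aug leaves 86.
Sep has 30 days (56 left).
Oct has 31 days (25 left).
25 days into Nov → Nov 25, 2056.

Nov 25, 2056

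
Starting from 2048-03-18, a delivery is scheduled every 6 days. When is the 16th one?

The 16th occurrence is 15 intervals after the first: 15 × 6 = 90 days after 2048-03-18.
March has 31 days — 13 days to the end of March leaves 77.
April has 30 days (47 left).
May has 31 days (16 left).
16 days into June → 2048-06-16.

2048-06-16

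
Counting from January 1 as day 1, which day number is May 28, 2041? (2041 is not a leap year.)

148

Days in months before May: 31 + 28 + 31 + 30 = 120.
Plus 28 days into May → day 148.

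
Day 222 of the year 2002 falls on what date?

Aug 10, 2002

Jan has 31 days (222 − 31 = 191 remain).
Feb has 28 days (191 − 28 = 163 remain).
Mar has 31 days (163 − 31 = 132 remain).
Apr has 30 days (132 − 30 = 102 remain).
May has 31 days (102 − 31 = 71 remain).
Jun has 30 days (71 − 30 = 41 remain).
Jul has 31 days (41 − 31 = 10 remain).
10 into Aug → Aug 10.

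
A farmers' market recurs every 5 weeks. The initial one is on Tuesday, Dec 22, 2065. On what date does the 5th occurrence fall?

The 5th occurrence is 4 intervals after the first: 4 × 35 = 140 days after Dec 22, 2065.
Dec has 31 days — 9 days to the end of Dec leaves 131.
Jan has 31 days (100 left).
Feb has 28 days (72 left).
Mar has 31 days (41 left).
Apr has 30 days (11 left).
11 days into May → May 11, 2066.

May 11, 2066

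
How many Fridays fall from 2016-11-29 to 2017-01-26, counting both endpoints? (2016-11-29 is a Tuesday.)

2016-11-29 is a Tuesday; the first Friday on or after it is 2016-12-02 (3 days later).
From 2016-12-02 to 2017-01-26: 29 + 26 = 55 days (rest of December, January).
55 ÷ 7 = 7 full weeks with remainder 6, so 7 more Fridays after the first → 8.

8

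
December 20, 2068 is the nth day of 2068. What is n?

355

Days in months before December: 31 + 29 + 31 + 30 + 31 + 30 + 31 + 31 + 30 + 31 + 30 = 335.
Plus 20 days into December → day 355.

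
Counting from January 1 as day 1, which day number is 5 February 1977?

36

Days in months before February: 31 = 31.
Plus 5 days into February → day 36.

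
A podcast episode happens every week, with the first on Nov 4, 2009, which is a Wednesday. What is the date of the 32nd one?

The 32nd occurrence is 31 intervals after the first: 31 × 7 = 217 days after Nov 4, 2009.
Nov has 30 days — 26 days to the end of Nov leaves 191.
Dec has 31 days (160 left).
Jan has 31 days (129 left).
Feb has 28 days (101 left).
Mar has 31 days (70 left).
Apr has 30 days (40 left).
May has 31 days (9 left).
9 days into Jun → Jun 9, 2010.

Jun 9, 2010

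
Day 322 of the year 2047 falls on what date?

January has 31 days (322 − 31 = 291 remain).
February has 28 days (291 − 28 = 263 remain).
March has 31 days (263 − 31 = 232 remain).
April has 30 days (232 − 30 = 202 remain).
May has 31 days (202 − 31 = 171 remain).
June has 30 days (171 − 30 = 141 remain).
July has 31 days (141 − 31 = 110 remain).
August has 31 days (110 − 31 = 79 remain).
September has 30 days (79 − 30 = 49 remain).
October has 31 days (49 − 31 = 18 remain).
18 into November → November 18.

November 18, 2047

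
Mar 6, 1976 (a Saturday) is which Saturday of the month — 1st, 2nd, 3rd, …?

Day 6 falls in week ⌈6/7⌉ of the month.
Days 1–7 hold the 1st Saturday, 8–14 the 2nd, 15–21 the 3rd, 22–28 the 4th, 29–31 the 5th.
6 is in the range for the 1st.

1st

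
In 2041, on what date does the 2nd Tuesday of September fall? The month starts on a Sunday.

2041-09-10

September 2041 begins on a Sunday, so the first Tuesday is September 3 (2 days later).
The 2nd Tuesday is 1 weeks later: 3 + 7 = 10.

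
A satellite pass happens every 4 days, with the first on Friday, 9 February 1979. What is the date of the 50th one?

24 August 1979

The 50th occurrence is 49 intervals after the first: 49 × 4 = 196 days after 9 February 1979.
February has 28 days — 19 days to the end of February leaves 177.
March has 31 days (146 left).
April has 30 days (116 left).
May has 31 days (85 left).
June has 30 days (55 left).
July has 31 days (24 left).
24 days into August → 24 August 1979.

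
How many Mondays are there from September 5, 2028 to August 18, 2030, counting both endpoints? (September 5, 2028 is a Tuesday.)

September 5, 2028 is a Tuesday; the first Monday on or after it is September 11, 2028 (6 days later).
From September 11, 2028 to August 18, 2030: 111 + 365 + 230 = 706 days (rest of 2028, 2029, to August 18, 2030 in 2030).
706 ÷ 7 = 100 full weeks with remainder 6, so 100 more Mondays after the first → 101.

101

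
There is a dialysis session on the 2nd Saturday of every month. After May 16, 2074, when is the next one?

June 9, 2074

May 2074 starts on a Tuesday; its first Saturday is the 5th, so the 2nd Saturday is the 12th — May 12, 2074.
That is not after May 16, 2074, so look at June 2074.
June 2074 starts on a Friday; its first Saturday is the 2nd, so the 2nd Saturday is the 9th — June 9, 2074.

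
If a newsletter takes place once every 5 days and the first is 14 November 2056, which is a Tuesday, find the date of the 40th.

28 May 2057

The 40th occurrence is 39 intervals after the first: 39 × 5 = 195 days after 14 November 2056.
November has 30 days — 16 days to the end of November leaves 179.
December has 31 days (148 left).
January has 31 days (117 left).
February has 28 days (89 left).
March has 31 days (58 left).
April has 30 days (28 left).
28 days into May → 28 May 2057.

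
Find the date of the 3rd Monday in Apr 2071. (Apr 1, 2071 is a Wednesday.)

Apr 20, 2071

Apr 2071 begins on a Wednesday, so the first Monday is Apr 6 (5 days later).
The 3rd Monday is 2 weeks later: 6 + 14 = 20.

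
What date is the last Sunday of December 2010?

December 26, 2010

December 2010 begins on a Wednesday, so the first Sunday is December 5 (4 days later).
December 2010 has 31 days. Adding weeks: 5, 12, 19, 26 — the last one ≤ 31 is the 26th.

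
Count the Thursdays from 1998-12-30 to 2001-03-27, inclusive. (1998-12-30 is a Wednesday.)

117

1998-12-30 is a Wednesday; the first Thursday on or after it is 1998-12-31 (1 day later).
From 1998-12-31 to 2001-03-27: 0 + 365 + 366 + 86 = 817 days (rest of 1998, 1999, 2000, to 2001-03-27 in 2001).
817 ÷ 7 = 116 full weeks with remainder 5, so 116 more Thursdays after the first → 117.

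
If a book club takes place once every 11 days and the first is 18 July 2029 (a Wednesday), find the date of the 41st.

1 October 2030

The 41st occurrence is 40 intervals after the first: 40 × 11 = 440 days after 18 July 2029.
July has 31 days — 13 days to the end of July leaves 427.
From end of July to end of 2029 is 153 days (274 left).
January has 31 days (243 left).
February has 28 days (215 left).
March has 31 days (184 left).
April has 30 days (154 left).
May has 31 days (123 left).
June has 30 days (93 left).
July has 31 days (62 left).
August has 31 days (31 left).
September has 30 days (1 left).
1 day into October → 1 October 2030.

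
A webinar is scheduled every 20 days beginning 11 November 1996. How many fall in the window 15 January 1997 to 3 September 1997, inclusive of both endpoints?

11

Occurrences land 20·i days after 11 November 1996 for i = 0, 1, 2, …
15 January 1997 is 65 days after the start; 65 ÷ 20 = 3 remainder 5; since the remainder is 5, round up to i = 4. First occurrence in the window: #5 on 30 January 1997 (4×20 = 80 days in).
3 September 1997 is 296 days after the start; 296 ÷ 20 = 14 remainder 16. Last occurrence in the window: #15 on 18 August 1997.
Occurrences #5 through #15: 11 in total.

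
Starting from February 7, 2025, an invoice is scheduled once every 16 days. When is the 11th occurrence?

The 11th occurrence is 10 intervals after the first: 10 × 16 = 160 days after February 7, 2025.
February has 28 days — 21 days to the end of February leaves 139.
March has 31 days (108 left).
April has 30 days (78 left).
May has 31 days (47 left).
June has 30 days (17 left).
17 days into July → July 17, 2025.

July 17, 2025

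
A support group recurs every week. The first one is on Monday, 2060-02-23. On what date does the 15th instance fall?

2060-05-31

The 15th occurrence is 14 intervals after the first: 14 × 7 = 98 days after 2060-02-23.
February has 29 days — 6 days to the end of February leaves 92.
March has 31 days (61 left).
April has 30 days (31 left).
31 days into May → 2060-05-31.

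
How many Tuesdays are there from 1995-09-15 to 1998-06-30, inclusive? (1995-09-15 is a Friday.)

1995-09-15 is a Friday; the first Tuesday on or after it is 1995-09-19 (4 days later).
From 1995-09-19 to 1998-06-30: 103 + 366 + 365 + 181 = 1015 days (rest of 1995, 1996, 1997, to 1998-06-30 in 1998).
1015 ÷ 7 = 145 full weeks with remainder 0, so 145 more Tuesdays after the first → 146.

146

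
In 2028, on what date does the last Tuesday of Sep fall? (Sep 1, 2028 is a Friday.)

Sep 2028 begins on a Friday, so the first Tuesday is Sep 5 (4 days later).
Sep 2028 has 30 days. Adding weeks: 5, 12, 19, 26 — the last one ≤ 30 is the 26th.

Sep 26, 2028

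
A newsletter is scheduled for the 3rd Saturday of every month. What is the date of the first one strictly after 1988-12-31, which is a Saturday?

December 1988 starts on a Thursday; its first Saturday is the 3rd, so the 3rd Saturday is the 17th — 1988-12-17.
That is not after 1988-12-31, so look at January 1989.
January 1989 starts on a Sunday; its first Saturday is the 7th, so the 3rd Saturday is the 21st — 1989-01-21.

1989-01-21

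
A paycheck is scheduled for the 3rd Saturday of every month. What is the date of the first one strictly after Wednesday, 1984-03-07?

1984-03-17

March 1984 starts on a Thursday; its first Saturday is the 3rd, so the 3rd Saturday is the 17th — 1984-03-17.
1984-03-17 is after 1984-03-07, so that is the next one.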